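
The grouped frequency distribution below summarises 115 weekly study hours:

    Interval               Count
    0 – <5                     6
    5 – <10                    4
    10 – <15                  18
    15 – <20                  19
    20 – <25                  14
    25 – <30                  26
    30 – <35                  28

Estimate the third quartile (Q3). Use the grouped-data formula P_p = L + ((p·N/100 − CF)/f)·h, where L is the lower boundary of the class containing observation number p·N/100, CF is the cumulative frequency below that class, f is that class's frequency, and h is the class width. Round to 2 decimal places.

29.86

N = 115; target position k = 75/100 · 115 = 86.25.
Cumulative frequencies: 6, 10, 28, 47, 61, 87, 115.
Observation 86.25 falls in the class 25 – <30.
L = 25, CF = 61, f = 26, h = 5.
P75 = 25 + ((86.25 − 61)/26)·5 = 25 + 4.85577 = 29.8558.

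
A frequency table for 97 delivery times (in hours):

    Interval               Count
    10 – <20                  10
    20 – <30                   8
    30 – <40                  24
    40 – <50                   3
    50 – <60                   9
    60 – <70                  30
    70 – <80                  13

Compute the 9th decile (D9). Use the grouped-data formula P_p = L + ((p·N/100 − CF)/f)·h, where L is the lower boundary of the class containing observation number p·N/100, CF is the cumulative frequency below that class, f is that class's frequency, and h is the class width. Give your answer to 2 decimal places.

N = 97; target position k = 90/100 · 97 = 87.3.
Cumulative frequencies: 10, 18, 42, 45, 54, 84, 97.
Observation 87.3 falls in the class 70 – <80.
L = 70, CF = 84, f = 13, h = 10.
P90 = 70 + ((87.3 − 84)/13)·10 = 70 + 2.53846 = 72.5385.

72.54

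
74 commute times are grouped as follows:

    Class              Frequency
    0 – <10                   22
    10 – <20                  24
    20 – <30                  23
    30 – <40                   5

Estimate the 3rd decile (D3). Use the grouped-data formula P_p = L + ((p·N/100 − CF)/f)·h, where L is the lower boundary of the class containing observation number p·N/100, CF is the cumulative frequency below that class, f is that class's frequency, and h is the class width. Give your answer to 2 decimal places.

N = 74; target position k = 30/100 · 74 = 22.2.
Cumulative frequencies: 22, 46, 69, 74.
Observation 22.2 falls in the class 10 – <20.
L = 10, CF = 22, f = 24, h = 10.
P30 = 10 + ((22.2 − 22)/24)·10 = 10 + 0.0833333 = 10.0833.

10.08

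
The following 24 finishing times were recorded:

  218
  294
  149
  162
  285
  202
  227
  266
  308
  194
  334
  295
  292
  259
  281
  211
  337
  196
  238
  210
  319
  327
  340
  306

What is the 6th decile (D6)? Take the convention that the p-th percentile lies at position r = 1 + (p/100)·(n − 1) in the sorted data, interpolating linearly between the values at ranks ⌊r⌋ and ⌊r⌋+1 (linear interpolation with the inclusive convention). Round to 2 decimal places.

Sorted: 149, 162, 194, 196, 202, 210, 211, 218, 227, 238, 259, 266, 281, 285, 292, 294, 295, 306, 308, 319, 327, 334, 337, 340.
n = 24.
r = 1 + (60/100)·(24 − 1) = 1 + 13.8 = 14.8.
Rank 14 is 285 and rank 15 is 292.
Interpolate: 285 + 0.8·(292 − 285) = 285 + 0.8·7 = 290.6.

290.60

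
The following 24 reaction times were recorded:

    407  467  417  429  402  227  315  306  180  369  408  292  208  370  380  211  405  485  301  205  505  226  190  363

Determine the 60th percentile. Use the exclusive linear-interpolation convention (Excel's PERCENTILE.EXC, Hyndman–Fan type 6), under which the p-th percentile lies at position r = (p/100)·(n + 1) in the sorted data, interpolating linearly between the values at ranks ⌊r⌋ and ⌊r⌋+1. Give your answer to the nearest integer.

380

Sorted: 180, 190, 205, 208, 211, 226, 227, 292, 301, 306, 315, 363, 369, 370, 380, 402, 405, 407, 408, 417, 429, 467, 485, 505.
n = 24.
r = (60/100)·(24 + 1) = 15.
r is an integer, so P60 is the value at rank 15: 380.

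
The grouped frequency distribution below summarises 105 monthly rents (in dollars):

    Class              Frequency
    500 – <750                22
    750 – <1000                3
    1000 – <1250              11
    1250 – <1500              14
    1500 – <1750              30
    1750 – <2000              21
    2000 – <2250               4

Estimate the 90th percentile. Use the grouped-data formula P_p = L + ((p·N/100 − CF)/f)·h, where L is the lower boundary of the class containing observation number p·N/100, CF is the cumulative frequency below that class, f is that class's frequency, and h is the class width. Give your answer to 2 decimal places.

N = 105; target position k = 90/100 · 105 = 94.5.
Cumulative frequencies: 22, 25, 36, 50, 80, 101, 105.
Observation 94.5 falls in the class 1750 – <2000.
L = 1750, CF = 80, f = 21, h = 250.
P90 = 1750 + ((94.5 − 80)/21)·250 = 1750 + 172.619 = 1922.62.

1922.62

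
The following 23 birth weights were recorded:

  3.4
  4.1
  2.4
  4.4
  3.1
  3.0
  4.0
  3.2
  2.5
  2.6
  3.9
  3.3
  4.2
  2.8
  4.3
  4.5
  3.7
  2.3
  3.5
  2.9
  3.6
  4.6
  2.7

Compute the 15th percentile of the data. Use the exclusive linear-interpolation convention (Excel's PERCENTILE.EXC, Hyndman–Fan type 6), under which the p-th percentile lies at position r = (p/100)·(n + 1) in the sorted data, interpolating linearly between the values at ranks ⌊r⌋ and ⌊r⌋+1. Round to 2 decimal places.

2.56

Sorted: 2.3, 2.4, 2.5, 2.6, 2.7, 2.8, 2.9, 3.0, 3.1, 3.2, 3.3, 3.4, 3.5, 3.6, 3.7, 3.9, 4.0, 4.1, 4.2, 4.3, 4.4, 4.5, 4.6.
n = 23.
r = (15/100)·(23 + 1) = 3.6.
Rank 3 is 2.5 and rank 4 is 2.6.
Interpolate: 2.5 + 0.6·(2.6 − 2.5) = 2.5 + 0.6·0.1 = 2.56.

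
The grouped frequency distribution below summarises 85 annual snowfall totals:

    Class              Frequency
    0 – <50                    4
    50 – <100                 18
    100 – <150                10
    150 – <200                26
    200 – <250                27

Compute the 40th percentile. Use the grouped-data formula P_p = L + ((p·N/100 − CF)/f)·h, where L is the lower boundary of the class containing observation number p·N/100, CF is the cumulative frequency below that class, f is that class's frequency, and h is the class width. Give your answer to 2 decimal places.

153.85

N = 85; target position k = 40/100 · 85 = 34.
Cumulative frequencies: 4, 22, 32, 58, 85.
Observation 34 falls in the class 150 – <200.
L = 150, CF = 32, f = 26, h = 50.
P40 = 150 + ((34 − 32)/26)·50 = 150 + 3.84615 = 153.846.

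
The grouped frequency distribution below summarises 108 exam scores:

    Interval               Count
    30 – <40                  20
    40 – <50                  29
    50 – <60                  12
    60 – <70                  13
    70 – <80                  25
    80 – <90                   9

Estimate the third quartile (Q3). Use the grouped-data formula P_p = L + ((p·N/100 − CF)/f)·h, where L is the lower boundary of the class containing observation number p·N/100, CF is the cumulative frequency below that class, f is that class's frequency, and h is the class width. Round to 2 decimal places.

N = 108; target position k = 75/100 · 108 = 81.
Cumulative frequencies: 20, 49, 61, 74, 99, 108.
Observation 81 falls in the class 70 – <80.
L = 70, CF = 74, f = 25, h = 10.
P75 = 70 + ((81 − 74)/25)·10 = 70 + 2.8 = 72.8.

72.80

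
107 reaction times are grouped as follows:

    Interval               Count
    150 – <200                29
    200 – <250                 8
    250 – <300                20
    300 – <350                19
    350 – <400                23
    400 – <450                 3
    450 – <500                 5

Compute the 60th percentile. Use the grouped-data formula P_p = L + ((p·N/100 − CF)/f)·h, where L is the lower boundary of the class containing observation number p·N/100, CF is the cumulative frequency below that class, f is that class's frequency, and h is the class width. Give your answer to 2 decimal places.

N = 107; target position k = 60/100 · 107 = 64.2.
Cumulative frequencies: 29, 37, 57, 76, 99, 102, 107.
Observation 64.2 falls in the class 300 – <350.
L = 300, CF = 57, f = 19, h = 50.
P60 = 300 + ((64.2 − 57)/19)·50 = 300 + 18.9474 = 318.947.

318.95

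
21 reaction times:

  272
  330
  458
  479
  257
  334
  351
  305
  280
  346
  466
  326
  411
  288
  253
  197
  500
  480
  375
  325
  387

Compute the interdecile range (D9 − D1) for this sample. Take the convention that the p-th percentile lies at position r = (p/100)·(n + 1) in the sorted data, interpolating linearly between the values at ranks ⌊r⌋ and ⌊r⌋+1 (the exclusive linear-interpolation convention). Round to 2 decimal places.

Sorted: 197, 253, 257, 272, 280, 288, 305, 325, 326, 330, 334, 346, 351, 375, 387, 411, 458, 466, 479, 480, 500.
n = 21.
P10: r = 2.2; ranks 2–3 are 253, 257; interpolating gives 253.8.
P90: r = 19.8; ranks 19–20 are 479, 480; interpolating gives 479.8.
Difference: 479.8 − 253.8 = 226.

226.00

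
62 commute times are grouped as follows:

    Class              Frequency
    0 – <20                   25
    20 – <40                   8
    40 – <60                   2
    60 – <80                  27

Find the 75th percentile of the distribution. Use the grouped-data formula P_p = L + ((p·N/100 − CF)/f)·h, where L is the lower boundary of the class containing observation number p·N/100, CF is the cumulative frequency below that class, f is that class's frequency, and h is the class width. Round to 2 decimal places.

N = 62; target position k = 75/100 · 62 = 46.5.
Cumulative frequencies: 25, 33, 35, 62.
Observation 46.5 falls in the class 60 – <80.
L = 60, CF = 35, f = 27, h = 20.
P75 = 60 + ((46.5 − 35)/27)·20 = 60 + 8.51852 = 68.5185.

68.52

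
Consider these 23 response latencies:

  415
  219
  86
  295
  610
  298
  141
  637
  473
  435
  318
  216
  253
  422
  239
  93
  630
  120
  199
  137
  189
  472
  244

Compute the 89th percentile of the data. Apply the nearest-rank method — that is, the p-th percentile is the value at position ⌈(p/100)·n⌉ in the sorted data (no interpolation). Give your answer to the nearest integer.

610

Sorted: 86, 93, 120, 137, 141, 189, 199, 216, 219, 239, 244, 253, 295, 298, 318, 415, 422, 435, 472, 473, 610, 630, 637.
n = 23.
Position = ⌈89/100 · 23⌉ = ⌈20.47⌉ = 21.
The value at rank 21 is 610.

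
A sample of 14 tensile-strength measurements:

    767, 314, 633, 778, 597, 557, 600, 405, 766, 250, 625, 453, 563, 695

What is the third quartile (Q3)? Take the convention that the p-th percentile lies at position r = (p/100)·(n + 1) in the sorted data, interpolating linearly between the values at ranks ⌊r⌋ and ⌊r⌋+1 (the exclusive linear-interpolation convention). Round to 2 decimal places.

Sorted: 250, 314, 405, 453, 557, 563, 597, 600, 625, 633, 695, 766, 767, 778.
n = 14.
r = (75/100)·(14 + 1) = 11.25.
Rank 11 is 695 and rank 12 is 766.
Interpolate: 695 + 0.25·(766 − 695) = 695 + 0.25·71 = 712.75.

712.75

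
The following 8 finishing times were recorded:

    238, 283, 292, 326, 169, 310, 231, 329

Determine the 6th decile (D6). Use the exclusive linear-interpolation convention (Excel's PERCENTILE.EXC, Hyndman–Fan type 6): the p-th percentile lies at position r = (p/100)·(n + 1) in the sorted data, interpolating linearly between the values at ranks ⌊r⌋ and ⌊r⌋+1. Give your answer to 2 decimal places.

299.20

Sorted: 169, 231, 238, 283, 292, 310, 326, 329.
n = 8.
r = (60/100)·(8 + 1) = 5.4.
Rank 5 is 292 and rank 6 is 310.
Interpolate: 292 + 0.4·(310 − 292) = 292 + 0.4·18 = 299.2.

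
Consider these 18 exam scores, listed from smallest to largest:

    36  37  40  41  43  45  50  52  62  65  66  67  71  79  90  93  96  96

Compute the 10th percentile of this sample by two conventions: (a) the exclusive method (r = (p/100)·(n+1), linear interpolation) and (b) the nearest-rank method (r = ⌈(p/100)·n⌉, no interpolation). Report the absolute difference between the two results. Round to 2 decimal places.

n = 18.
(a) r = 1.9; between ranks 1 (36) and 2 (37): 36.9.
(b) the nearest-rank method: rank 2 → 37.
|36.9 − 37| = 0.1.

0.10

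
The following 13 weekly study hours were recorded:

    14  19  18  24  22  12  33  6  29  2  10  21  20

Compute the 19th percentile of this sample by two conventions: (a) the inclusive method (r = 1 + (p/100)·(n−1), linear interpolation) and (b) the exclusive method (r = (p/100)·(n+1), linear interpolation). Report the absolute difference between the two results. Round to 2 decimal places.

Sorted: 2, 6, 10, 12, 14, 18, 19, 20, 21, 22, 24, 29, 33.
n = 13.
(a) r = 3.28; between ranks 3 (10) and 4 (12): 10.56.
(b) r = 2.66; between ranks 2 (6) and 3 (10): 8.64.
|10.56 − 8.64| = 1.92.

1.92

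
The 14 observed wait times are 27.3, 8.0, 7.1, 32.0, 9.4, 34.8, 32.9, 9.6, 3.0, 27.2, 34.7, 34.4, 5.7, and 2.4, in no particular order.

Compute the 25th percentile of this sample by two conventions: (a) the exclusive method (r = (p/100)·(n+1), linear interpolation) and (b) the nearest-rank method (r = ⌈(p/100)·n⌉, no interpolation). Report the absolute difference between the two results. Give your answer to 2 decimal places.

Sorted: 2.4, 3.0, 5.7, 7.1, 8.0, 9.4, 9.6, 27.2, 27.3, 32.0, 32.9, 34.4, 34.7, 34.8.
n = 14.
(a) r = 3.75; between ranks 3 (5.7) and 4 (7.1): 6.75.
(b) the nearest-rank method: rank 4 → 7.1.
|6.75 − 7.1| = 0.35.

0.35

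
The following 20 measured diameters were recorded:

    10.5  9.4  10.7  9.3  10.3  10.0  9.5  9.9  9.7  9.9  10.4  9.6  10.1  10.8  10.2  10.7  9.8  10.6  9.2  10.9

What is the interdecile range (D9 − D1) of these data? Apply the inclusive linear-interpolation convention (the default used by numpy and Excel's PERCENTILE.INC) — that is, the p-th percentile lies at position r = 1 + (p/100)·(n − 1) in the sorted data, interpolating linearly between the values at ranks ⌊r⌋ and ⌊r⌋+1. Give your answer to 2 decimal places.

Sorted: 9.2, 9.3, 9.4, 9.5, 9.6, 9.7, 9.8, 9.9, 9.9, 10.0, 10.1, 10.2, 10.3, 10.4, 10.5, 10.6, 10.7, 10.7, 10.8, 10.9.
n = 20.
P10: r = 2.9; ranks 2–3 are 9.3, 9.4; interpolating gives 9.39.
P90: r = 18.1; ranks 18–19 are 10.7, 10.8; interpolating gives 10.71.
Difference: 10.71 − 9.39 = 1.32.

1.32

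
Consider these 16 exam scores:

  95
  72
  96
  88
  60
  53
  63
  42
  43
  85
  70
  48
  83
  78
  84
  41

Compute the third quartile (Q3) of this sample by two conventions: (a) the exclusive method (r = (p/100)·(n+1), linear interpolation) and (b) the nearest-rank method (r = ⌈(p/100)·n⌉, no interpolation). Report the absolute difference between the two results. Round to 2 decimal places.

0.75

Sorted: 41, 42, 43, 48, 53, 60, 63, 70, 72, 78, 83, 84, 85, 88, 95, 96.
n = 16.
(a) r = 12.75; between ranks 12 (84) and 13 (85): 84.75.
(b) the nearest-rank method: rank 12 → 84.
|84.75 − 84| = 0.75.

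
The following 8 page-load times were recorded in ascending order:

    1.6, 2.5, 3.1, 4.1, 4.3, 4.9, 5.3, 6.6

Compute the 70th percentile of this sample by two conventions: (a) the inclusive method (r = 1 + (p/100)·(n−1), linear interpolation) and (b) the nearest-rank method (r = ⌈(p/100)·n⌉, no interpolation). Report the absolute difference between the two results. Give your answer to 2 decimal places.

n = 8.
(a) r = 5.9; between ranks 5 (4.3) and 6 (4.9): 4.84.
(b) the nearest-rank method: rank 6 → 4.9.
|4.84 − 4.9| = 0.06.

0.06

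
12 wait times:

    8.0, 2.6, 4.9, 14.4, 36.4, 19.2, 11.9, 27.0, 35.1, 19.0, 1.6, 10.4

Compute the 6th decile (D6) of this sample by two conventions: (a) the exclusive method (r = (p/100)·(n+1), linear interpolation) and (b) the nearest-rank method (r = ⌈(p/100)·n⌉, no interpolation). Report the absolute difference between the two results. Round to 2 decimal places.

Sorted: 1.6, 2.6, 4.9, 8.0, 10.4, 11.9, 14.4, 19.0, 19.2, 27.0, 35.1, 36.4.
n = 12.
(a) r = 7.8; between ranks 7 (14.4) and 8 (19.0): 18.08.
(b) the nearest-rank method: rank 8 → 19.
|18.08 − 19| = 0.92.

0.92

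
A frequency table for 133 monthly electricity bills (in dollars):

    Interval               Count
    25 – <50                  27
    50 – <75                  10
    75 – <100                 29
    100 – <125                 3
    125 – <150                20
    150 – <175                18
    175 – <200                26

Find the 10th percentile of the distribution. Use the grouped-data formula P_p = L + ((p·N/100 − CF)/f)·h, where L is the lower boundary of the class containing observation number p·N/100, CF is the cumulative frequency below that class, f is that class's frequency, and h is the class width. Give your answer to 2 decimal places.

N = 133; target position k = 10/100 · 133 = 13.3.
Cumulative frequencies: 27, 37, 66, 69, 89, 107, 133.
Observation 13.3 falls in the class 25 – <50.
L = 25, CF = 0, f = 27, h = 25.
P10 = 25 + ((13.3 − 0)/27)·25 = 25 + 12.3148 = 37.3148.

37.31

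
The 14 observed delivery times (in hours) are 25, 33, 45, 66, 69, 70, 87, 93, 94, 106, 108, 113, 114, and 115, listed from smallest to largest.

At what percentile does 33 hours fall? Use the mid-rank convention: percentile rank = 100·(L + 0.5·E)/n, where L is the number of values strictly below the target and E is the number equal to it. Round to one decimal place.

Count below 33: L = 1; count equal: E = 1; n = 14.
Percentile rank = 100·(1 + 0.5·1)/14 = 100·1.5/14 = 10.71.

10.7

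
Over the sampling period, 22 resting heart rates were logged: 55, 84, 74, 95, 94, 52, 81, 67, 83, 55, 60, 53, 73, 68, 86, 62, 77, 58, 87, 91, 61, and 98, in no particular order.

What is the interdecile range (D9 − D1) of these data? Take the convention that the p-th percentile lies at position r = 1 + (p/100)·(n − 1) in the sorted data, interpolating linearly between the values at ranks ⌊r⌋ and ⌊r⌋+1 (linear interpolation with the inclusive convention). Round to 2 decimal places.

Sorted: 52, 53, 55, 55, 58, 60, 61, 62, 67, 68, 73, 74, 77, 81, 83, 84, 86, 87, 91, 94, 95, 98.
n = 22.
P10: r = 3.1; ranks 3–4 are 55, 55; interpolating gives 55.
P90: r = 19.9; ranks 19–20 are 91, 94; interpolating gives 93.7.
Difference: 93.7 − 55 = 38.7.

38.70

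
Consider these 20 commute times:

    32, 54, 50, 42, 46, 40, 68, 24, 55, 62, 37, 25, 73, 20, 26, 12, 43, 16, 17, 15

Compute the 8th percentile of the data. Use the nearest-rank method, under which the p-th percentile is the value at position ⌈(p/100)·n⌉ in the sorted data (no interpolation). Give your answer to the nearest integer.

15

Sorted: 12, 15, 16, 17, 20, 24, 25, 26, 32, 37, 40, 42, 43, 46, 50, 54, 55, 62, 68, 73.
n = 20.
Position = ⌈8/100 · 20⌉ = ⌈1.6⌉ = 2.
The value at rank 2 is 15.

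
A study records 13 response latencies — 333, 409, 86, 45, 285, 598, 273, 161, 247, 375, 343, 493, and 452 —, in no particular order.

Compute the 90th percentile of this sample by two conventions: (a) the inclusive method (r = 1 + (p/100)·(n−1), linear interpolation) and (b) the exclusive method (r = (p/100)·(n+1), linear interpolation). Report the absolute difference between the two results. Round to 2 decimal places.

71.20

Sorted: 45, 86, 161, 247, 273, 285, 333, 343, 375, 409, 452, 493, 598.
n = 13.
(a) r = 11.8; between ranks 11 (452) and 12 (493): 484.8.
(b) r = 12.6; between ranks 12 (493) and 13 (598): 556.
|484.8 − 556| = 71.2.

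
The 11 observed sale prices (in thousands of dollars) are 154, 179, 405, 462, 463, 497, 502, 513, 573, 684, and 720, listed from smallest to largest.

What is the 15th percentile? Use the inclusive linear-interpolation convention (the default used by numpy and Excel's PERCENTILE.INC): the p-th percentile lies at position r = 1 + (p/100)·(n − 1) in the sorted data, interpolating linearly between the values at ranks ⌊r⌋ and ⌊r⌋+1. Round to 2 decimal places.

n = 11.
r = 1 + (15/100)·(11 − 1) = 1 + 1.5 = 2.5.
Rank 2 is 179 and rank 3 is 405.
Interpolate: 179 + 0.5·(405 − 179) = 179 + 0.5·226 = 292.

292.00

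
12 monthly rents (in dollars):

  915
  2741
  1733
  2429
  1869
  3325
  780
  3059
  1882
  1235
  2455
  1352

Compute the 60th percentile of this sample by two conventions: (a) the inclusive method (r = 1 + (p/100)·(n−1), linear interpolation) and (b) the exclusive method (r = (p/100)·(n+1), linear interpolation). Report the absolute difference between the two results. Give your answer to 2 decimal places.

109.40

Sorted: 780, 915, 1235, 1352, 1733, 1869, 1882, 2429, 2455, 2741, 3059, 3325.
n = 12.
(a) r = 7.6; between ranks 7 (1882) and 8 (2429): 2210.2.
(b) r = 7.8; between ranks 7 (1882) and 8 (2429): 2319.6.
|2210.2 − 2319.6| = 109.4.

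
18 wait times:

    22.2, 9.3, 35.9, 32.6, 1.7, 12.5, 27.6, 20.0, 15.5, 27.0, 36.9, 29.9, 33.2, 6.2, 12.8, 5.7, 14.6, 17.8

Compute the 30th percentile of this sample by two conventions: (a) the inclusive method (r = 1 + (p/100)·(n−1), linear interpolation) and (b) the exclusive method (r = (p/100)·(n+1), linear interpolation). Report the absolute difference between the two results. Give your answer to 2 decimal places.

Sorted: 1.7, 5.7, 6.2, 9.3, 12.5, 12.8, 14.6, 15.5, 17.8, 20.0, 22.2, 27.0, 27.6, 29.9, 32.6, 33.2, 35.9, 36.9.
n = 18.
(a) r = 6.1; between ranks 6 (12.8) and 7 (14.6): 12.98.
(b) r = 5.7; between ranks 5 (12.5) and 6 (12.8): 12.71.
|12.98 − 12.71| = 0.27.

0.27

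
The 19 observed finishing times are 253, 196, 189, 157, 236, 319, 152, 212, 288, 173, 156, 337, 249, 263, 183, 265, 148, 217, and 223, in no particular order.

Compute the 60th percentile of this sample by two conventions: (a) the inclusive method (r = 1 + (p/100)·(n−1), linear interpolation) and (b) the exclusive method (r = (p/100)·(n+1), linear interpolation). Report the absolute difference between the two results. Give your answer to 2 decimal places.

Sorted: 148, 152, 156, 157, 173, 183, 189, 196, 212, 217, 223, 236, 249, 253, 263, 265, 288, 319, 337.
n = 19.
(a) r = 11.8; between ranks 11 (223) and 12 (236): 233.4.
(b) r = 12 → value at rank 12 = 236.
|233.4 − 236| = 2.6.

2.60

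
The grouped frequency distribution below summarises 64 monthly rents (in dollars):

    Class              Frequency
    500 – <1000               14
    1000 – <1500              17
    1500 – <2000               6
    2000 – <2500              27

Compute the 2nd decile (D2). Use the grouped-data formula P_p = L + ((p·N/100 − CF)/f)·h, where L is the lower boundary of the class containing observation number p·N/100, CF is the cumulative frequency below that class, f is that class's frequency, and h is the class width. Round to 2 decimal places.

N = 64; target position k = 20/100 · 64 = 12.8.
Cumulative frequencies: 14, 31, 37, 64.
Observation 12.8 falls in the class 500 – <1000.
L = 500, CF = 0, f = 14, h = 500.
P20 = 500 + ((12.8 − 0)/14)·500 = 500 + 457.143 = 957.143.

957.14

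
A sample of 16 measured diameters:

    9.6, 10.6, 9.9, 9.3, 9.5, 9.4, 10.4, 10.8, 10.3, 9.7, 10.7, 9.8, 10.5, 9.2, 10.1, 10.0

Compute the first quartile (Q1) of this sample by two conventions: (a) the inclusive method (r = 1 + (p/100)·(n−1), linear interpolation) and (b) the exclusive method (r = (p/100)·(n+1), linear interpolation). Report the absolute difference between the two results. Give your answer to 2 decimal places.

Sorted: 9.2, 9.3, 9.4, 9.5, 9.6, 9.7, 9.8, 9.9, 10.0, 10.1, 10.3, 10.4, 10.5, 10.6, 10.7, 10.8.
n = 16.
(a) r = 4.75; between ranks 4 (9.5) and 5 (9.6): 9.575.
(b) r = 4.25; between ranks 4 (9.5) and 5 (9.6): 9.525.
|9.575 − 9.525| = 0.05.

0.05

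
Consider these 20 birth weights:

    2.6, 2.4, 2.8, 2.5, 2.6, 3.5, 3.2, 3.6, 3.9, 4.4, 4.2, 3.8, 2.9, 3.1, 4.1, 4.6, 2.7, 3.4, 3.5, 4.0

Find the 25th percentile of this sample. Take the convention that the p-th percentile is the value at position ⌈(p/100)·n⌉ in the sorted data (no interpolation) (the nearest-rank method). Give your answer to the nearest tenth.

Sorted: 2.4, 2.5, 2.6, 2.6, 2.7, 2.8, 2.9, 3.1, 3.2, 3.4, 3.5, 3.5, 3.6, 3.8, 3.9, 4.0, 4.1, 4.2, 4.4, 4.6.
n = 20.
Position = ⌈25/100 · 20⌉ = ⌈5⌉ = 5.
The value at rank 5 is 2.7.

2.7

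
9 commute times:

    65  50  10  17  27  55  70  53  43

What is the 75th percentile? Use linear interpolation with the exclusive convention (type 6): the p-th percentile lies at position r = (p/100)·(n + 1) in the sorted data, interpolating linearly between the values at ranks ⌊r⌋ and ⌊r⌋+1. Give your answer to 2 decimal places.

Sorted: 10, 17, 27, 43, 50, 53, 55, 65, 70.
n = 9.
r = (75/100)·(9 + 1) = 7.5.
Rank 7 is 55 and rank 8 is 65.
Interpolate: 55 + 0.5·(65 − 55) = 55 + 0.5·10 = 60.

60.00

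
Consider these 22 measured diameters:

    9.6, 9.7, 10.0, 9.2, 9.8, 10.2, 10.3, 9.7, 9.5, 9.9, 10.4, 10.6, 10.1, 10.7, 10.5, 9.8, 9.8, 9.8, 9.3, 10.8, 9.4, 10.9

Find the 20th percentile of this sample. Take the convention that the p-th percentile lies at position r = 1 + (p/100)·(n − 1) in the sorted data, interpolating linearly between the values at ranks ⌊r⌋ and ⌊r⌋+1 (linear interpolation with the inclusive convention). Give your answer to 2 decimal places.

9.62

Sorted: 9.2, 9.3, 9.4, 9.5, 9.6, 9.7, 9.7, 9.8, 9.8, 9.8, 9.8, 9.9, 10.0, 10.1, 10.2, 10.3, 10.4, 10.5, 10.6, 10.7, 10.8, 10.9.
n = 22.
r = 1 + (20/100)·(22 − 1) = 1 + 4.2 = 5.2.
Rank 5 is 9.6 and rank 6 is 9.7.
Interpolate: 9.6 + 0.2·(9.7 − 9.6) = 9.6 + 0.2·0.1 = 9.62.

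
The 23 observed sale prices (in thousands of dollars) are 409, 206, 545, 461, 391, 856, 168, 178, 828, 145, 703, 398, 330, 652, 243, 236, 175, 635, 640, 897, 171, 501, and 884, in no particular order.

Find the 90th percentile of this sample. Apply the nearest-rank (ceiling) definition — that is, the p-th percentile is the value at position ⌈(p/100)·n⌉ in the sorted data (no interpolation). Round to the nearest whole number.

Sorted: 145, 168, 171, 175, 178, 206, 236, 243, 330, 391, 398, 409, 461, 501, 545, 635, 640, 652, 703, 828, 856, 884, 897.
n = 23.
Position = ⌈90/100 · 23⌉ = ⌈20.7⌉ = 21.
The value at rank 21 is 856.

856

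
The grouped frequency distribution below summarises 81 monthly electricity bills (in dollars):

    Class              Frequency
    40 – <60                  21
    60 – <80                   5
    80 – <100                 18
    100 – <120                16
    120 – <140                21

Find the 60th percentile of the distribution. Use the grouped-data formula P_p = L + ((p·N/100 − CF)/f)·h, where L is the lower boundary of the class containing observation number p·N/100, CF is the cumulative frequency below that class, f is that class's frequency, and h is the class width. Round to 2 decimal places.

N = 81; target position k = 60/100 · 81 = 48.6.
Cumulative frequencies: 21, 26, 44, 60, 81.
Observation 48.6 falls in the class 100 – <120.
L = 100, CF = 44, f = 16, h = 20.
P60 = 100 + ((48.6 − 44)/16)·20 = 100 + 5.75 = 105.75.

105.75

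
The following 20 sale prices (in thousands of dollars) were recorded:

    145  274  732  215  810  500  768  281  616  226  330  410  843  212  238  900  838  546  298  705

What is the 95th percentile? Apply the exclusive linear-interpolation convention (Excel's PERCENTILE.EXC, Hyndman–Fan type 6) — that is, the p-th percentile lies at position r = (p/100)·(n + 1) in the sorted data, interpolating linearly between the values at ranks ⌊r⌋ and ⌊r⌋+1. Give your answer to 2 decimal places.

Sorted: 145, 212, 215, 226, 238, 274, 281, 298, 330, 410, 500, 546, 616, 705, 732, 768, 810, 838, 843, 900.
n = 20.
r = (95/100)·(20 + 1) = 19.95.
Rank 19 is 843 and rank 20 is 900.
Interpolate: 843 + 0.95·(900 − 843) = 843 + 0.95·57 = 897.15.

897.15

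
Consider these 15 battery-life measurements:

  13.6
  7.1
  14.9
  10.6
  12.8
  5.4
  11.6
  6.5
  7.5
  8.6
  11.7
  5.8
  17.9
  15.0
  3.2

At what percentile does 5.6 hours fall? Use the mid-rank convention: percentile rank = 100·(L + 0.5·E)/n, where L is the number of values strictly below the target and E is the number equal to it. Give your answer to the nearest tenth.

13.3

Sorted: 3.2, 5.4, 5.8, 6.5, 7.1, 7.5, 8.6, 10.6, 11.6, 11.7, 12.8, 13.6, 14.9, 15.0, 17.9.
Count below 5.6: L = 2; count equal: E = 0; n = 15.
Percentile rank = 100·(2 + 0.5·0)/15 = 100·2/15 = 13.33.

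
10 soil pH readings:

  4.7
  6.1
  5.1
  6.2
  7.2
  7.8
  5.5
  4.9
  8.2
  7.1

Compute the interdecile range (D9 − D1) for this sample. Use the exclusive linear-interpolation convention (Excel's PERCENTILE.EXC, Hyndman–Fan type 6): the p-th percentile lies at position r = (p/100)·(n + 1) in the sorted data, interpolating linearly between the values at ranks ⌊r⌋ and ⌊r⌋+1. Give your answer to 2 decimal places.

3.44

Sorted: 4.7, 4.9, 5.1, 5.5, 6.1, 6.2, 7.1, 7.2, 7.8, 8.2.
n = 10.
P10: r = 1.1; ranks 1–2 are 4.7, 4.9; interpolating gives 4.72.
P90: r = 9.9; ranks 9–10 are 7.8, 8.2; interpolating gives 8.16.
Difference: 8.16 − 4.72 = 3.44.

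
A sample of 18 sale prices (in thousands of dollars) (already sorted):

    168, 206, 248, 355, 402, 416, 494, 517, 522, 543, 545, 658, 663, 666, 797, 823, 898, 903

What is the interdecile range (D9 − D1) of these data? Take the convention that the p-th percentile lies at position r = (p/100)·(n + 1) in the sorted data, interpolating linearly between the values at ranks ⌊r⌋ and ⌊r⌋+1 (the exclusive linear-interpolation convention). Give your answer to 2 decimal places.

n = 18.
P10: r = 1.9; ranks 1–2 are 168, 206; interpolating gives 202.2.
P90: r = 17.1; ranks 17–18 are 898, 903; interpolating gives 898.5.
Difference: 898.5 − 202.2 = 696.3.

696.30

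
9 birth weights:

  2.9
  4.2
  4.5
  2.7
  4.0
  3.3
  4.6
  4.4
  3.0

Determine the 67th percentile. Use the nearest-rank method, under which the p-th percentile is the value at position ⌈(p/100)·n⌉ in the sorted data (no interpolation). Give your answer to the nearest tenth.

Sorted: 2.7, 2.9, 3.0, 3.3, 4.0, 4.2, 4.4, 4.5, 4.6.
n = 9.
Position = ⌈67/100 · 9⌉ = ⌈6.03⌉ = 7.
The value at rank 7 is 4.4.

4.4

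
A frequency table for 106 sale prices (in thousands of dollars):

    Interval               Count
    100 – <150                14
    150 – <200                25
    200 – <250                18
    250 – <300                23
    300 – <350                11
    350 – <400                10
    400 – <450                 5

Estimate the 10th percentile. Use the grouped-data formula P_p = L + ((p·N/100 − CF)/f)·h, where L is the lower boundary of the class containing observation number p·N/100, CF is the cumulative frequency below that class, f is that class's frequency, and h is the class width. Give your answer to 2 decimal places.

N = 106; target position k = 10/100 · 106 = 10.6.
Cumulative frequencies: 14, 39, 57, 80, 91, 101, 106.
Observation 10.6 falls in the class 100 – <150.
L = 100, CF = 0, f = 14, h = 50.
P10 = 100 + ((10.6 − 0)/14)·50 = 100 + 37.8571 = 137.857.

137.86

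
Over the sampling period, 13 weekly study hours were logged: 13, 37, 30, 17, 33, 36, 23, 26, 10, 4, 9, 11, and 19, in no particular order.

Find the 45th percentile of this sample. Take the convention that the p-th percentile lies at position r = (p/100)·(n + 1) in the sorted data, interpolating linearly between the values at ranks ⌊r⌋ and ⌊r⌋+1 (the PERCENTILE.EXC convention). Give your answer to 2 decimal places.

17.60

Sorted: 4, 9, 10, 11, 13, 17, 19, 23, 26, 30, 33, 36, 37.
n = 13.
r = (45/100)·(13 + 1) = 6.3.
Rank 6 is 17 and rank 7 is 19.
Interpolate: 17 + 0.3·(19 − 17) = 17 + 0.3·2 = 17.6.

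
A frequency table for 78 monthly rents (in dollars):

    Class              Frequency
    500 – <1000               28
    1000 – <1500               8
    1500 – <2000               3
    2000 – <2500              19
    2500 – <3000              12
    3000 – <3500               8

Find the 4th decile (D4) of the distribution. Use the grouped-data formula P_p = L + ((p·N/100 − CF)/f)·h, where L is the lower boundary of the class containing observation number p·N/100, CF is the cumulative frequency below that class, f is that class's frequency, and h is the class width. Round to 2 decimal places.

1200.00

N = 78; target position k = 40/100 · 78 = 31.2.
Cumulative frequencies: 28, 36, 39, 58, 70, 78.
Observation 31.2 falls in the class 1000 – <1500.
L = 1000, CF = 28, f = 8, h = 500.
P40 = 1000 + ((31.2 − 28)/8)·500 = 1000 + 200 = 1200.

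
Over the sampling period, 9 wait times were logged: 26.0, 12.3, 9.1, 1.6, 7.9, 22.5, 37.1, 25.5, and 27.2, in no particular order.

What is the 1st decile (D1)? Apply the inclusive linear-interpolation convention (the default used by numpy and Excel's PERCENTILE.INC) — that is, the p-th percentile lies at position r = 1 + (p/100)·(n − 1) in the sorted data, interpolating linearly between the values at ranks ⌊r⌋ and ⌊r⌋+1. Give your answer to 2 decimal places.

6.64

Sorted: 1.6, 7.9, 9.1, 12.3, 22.5, 25.5, 26.0, 27.2, 37.1.
n = 9.
r = 1 + (10/100)·(9 − 1) = 1 + 0.8 = 1.8.
Rank 1 is 1.6 and rank 2 is 7.9.
Interpolate: 1.6 + 0.8·(7.9 − 1.6) = 1.6 + 0.8·6.3 = 6.64.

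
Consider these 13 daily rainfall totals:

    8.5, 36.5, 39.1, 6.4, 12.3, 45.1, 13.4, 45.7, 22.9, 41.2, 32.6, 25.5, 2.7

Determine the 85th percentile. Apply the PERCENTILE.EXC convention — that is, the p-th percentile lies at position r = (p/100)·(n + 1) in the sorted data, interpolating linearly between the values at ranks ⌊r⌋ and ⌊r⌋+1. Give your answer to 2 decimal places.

44.71

Sorted: 2.7, 6.4, 8.5, 12.3, 13.4, 22.9, 25.5, 32.6, 36.5, 39.1, 41.2, 45.1, 45.7.
n = 13.
r = (85/100)·(13 + 1) = 11.9.
Rank 11 is 41.2 and rank 12 is 45.1.
Interpolate: 41.2 + 0.9·(45.1 − 41.2) = 41.2 + 0.9·3.9 = 44.71.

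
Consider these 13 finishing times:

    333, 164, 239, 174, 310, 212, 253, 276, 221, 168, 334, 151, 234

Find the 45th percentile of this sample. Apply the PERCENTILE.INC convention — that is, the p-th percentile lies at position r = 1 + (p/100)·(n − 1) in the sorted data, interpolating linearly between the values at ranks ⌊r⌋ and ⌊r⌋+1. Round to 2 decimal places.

Sorted: 151, 164, 168, 174, 212, 221, 234, 239, 253, 276, 310, 333, 334.
n = 13.
r = 1 + (45/100)·(13 − 1) = 1 + 5.4 = 6.4.
Rank 6 is 221 and rank 7 is 234.
Interpolate: 221 + 0.4·(234 − 221) = 221 + 0.4·13 = 226.2.

226.20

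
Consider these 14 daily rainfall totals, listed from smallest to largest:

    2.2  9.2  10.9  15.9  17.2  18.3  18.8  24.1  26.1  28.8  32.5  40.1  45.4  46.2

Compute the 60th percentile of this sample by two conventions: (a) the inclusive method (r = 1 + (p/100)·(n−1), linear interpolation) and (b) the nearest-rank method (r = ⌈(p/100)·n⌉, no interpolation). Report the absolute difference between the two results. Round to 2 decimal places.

n = 14.
(a) r = 8.8; between ranks 8 (24.1) and 9 (26.1): 25.7.
(b) the nearest-rank method: rank 9 → 26.1.
|25.7 − 26.1| = 0.4.

0.40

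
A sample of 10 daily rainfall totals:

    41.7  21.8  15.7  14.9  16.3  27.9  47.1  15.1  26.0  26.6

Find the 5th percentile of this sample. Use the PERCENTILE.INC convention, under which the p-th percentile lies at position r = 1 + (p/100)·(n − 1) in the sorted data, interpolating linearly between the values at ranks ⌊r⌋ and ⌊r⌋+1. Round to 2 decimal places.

14.99

Sorted: 14.9, 15.1, 15.7, 16.3, 21.8, 26.0, 26.6, 27.9, 41.7, 47.1.
n = 10.
r = 1 + (5/100)·(10 − 1) = 1 + 0.45 = 1.45.
Rank 1 is 14.9 and rank 2 is 15.1.
Interpolate: 14.9 + 0.45·(15.1 − 14.9) = 14.9 + 0.45·0.2 = 14.99.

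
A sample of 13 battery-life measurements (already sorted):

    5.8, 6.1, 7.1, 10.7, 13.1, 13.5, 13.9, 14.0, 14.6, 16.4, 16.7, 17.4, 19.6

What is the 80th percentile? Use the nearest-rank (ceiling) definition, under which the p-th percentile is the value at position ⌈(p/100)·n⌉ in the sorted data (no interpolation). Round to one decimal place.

n = 13.
Position = ⌈80/100 · 13⌉ = ⌈10.4⌉ = 11.
The value at rank 11 is 16.7.

16.7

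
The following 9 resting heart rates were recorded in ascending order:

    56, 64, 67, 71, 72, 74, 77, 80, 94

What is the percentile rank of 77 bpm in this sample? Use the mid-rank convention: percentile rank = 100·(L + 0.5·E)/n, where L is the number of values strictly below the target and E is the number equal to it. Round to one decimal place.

72.2

Count below 77: L = 6; count equal: E = 1; n = 9.
Percentile rank = 100·(6 + 0.5·1)/9 = 100·6.5/9 = 72.22.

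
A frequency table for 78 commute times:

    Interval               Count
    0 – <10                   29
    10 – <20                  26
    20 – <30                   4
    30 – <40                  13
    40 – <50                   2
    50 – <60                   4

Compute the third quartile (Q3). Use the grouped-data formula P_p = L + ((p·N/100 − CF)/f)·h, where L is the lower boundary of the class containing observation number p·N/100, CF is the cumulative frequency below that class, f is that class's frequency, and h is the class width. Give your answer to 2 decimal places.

N = 78; target position k = 75/100 · 78 = 58.5.
Cumulative frequencies: 29, 55, 59, 72, 74, 78.
Observation 58.5 falls in the class 20 – <30.
L = 20, CF = 55, f = 4, h = 10.
P75 = 20 + ((58.5 − 55)/4)·10 = 20 + 8.75 = 28.75.

28.75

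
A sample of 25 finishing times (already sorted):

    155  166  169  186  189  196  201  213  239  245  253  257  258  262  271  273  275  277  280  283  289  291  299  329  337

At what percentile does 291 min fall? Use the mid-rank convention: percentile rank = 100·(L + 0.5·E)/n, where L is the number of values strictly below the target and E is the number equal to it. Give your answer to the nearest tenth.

86.0

Count below 291: L = 21; count equal: E = 1; n = 25.
Percentile rank = 100·(21 + 0.5·1)/25 = 100·21.5/25 = 86.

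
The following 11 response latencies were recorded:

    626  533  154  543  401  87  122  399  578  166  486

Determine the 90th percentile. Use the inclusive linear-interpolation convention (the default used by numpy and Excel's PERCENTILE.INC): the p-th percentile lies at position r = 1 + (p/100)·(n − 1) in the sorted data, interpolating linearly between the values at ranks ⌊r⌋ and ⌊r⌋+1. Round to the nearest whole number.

578

Sorted: 87, 122, 154, 166, 399, 401, 486, 533, 543, 578, 626.
n = 11.
r = 1 + (90/100)·(11 − 1) = 1 + 9 = 10.
r is an integer, so P90 is the value at rank 10: 578.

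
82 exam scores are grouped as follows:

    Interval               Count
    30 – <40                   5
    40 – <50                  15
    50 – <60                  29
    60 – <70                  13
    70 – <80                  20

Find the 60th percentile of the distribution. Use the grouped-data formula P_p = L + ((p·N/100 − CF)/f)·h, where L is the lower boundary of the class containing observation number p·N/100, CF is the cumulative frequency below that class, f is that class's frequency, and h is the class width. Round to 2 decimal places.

N = 82; target position k = 60/100 · 82 = 49.2.
Cumulative frequencies: 5, 20, 49, 62, 82.
Observation 49.2 falls in the class 60 – <70.
L = 60, CF = 49, f = 13, h = 10.
P60 = 60 + ((49.2 − 49)/13)·10 = 60 + 0.153846 = 60.1538.

60.15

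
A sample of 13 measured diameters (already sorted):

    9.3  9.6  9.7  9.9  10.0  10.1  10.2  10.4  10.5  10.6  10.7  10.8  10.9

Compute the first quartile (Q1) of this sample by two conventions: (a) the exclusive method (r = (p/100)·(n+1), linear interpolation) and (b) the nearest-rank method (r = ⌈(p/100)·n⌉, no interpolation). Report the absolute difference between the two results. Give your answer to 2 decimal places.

0.10

n = 13.
(a) r = 3.5; between ranks 3 (9.7) and 4 (9.9): 9.8.
(b) the nearest-rank method: rank 4 → 9.9.
|9.8 − 9.9| = 0.1.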